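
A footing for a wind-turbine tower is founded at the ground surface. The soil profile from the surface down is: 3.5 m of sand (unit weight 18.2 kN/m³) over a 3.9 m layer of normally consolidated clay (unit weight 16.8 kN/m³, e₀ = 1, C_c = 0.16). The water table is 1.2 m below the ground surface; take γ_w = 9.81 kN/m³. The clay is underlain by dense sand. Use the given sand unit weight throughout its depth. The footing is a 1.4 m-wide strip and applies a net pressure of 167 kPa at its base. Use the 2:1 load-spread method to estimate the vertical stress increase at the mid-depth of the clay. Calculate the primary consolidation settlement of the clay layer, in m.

Mid-depth of clay below the ground surface: z = 3.5 + 3.9/2 = 5.45 m.
Total vertical stress at mid-clay: σ_v = 18.2×3.5 + 16.8×1.95 = 96.46 kPa.
Pore pressure: u = 9.81×(5.45 − 1.2) = 41.693 kPa.
Initial effective stress: σ'_0 = σ_v − u = 96.46 − 41.693 = 54.767 kPa.
Stress increase at mid-clay by the 2:1 spreading method:
Δσ = qB/(B+z) = 167×1.4/(1.4+5.45) = 34.131 kPa
Final effective stress: σ'_f = σ'_0 + Δσ = 54.767 + 34.131 = 88.898 kPa.
Normally consolidated clay, so the full stress increment lies on the virgin compression line:
S_c = C_c·H/(1+e₀)·log₁₀(σ'_f/σ'_0) = 0.16×3.9/(1+1)×log₁₀(88.898/54.767)
    = 0.312 × 0.21037 = 0.06564 m

S_c ≈ 0.0656 m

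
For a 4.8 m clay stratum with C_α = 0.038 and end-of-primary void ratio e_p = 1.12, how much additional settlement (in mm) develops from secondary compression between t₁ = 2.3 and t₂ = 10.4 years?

S_s ≈ 56.4 mm

Secondary compression: S_s = C_α·H/(1+e_p)·log₁₀(t₂/t₁)
S_s = 0.038×4.8/(1+1.12)×log₁₀(10.4/2.3)
    = 0.08604 × 0.6553 = 0.05638 m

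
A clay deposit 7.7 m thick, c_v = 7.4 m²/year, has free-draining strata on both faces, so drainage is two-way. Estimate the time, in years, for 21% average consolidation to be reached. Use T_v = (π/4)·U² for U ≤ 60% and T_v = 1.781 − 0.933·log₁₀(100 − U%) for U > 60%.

t ≈ 0.0694 years

Drainage path length: H_d = H/2 = 3.85 m (double drainage).
U ≤ 60%: T_v = (π/4)·U² = (π/4)×0.21² = 0.034636.
t = T_v·H_d²/c_v = 0.034636×3.85²/7.4 = 0.06938 years.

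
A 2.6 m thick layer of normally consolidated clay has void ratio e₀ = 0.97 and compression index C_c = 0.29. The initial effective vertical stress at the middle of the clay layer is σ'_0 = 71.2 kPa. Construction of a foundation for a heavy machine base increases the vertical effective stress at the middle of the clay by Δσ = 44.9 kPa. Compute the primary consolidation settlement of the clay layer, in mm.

Final effective stress: σ'_f = σ'_0 + Δσ = 71.2 + 44.9 = 116.1 kPa.
Normally consolidated clay, so the full stress increment lies on the virgin compression line:
S_c = C_c·H/(1+e₀)·log₁₀(σ'_f/σ'_0) = 0.29×2.6/(1+0.97)×log₁₀(116.1/71.2)
    = 0.38274 × 0.21235 = 0.08127 m

S_c ≈ 81.3 mm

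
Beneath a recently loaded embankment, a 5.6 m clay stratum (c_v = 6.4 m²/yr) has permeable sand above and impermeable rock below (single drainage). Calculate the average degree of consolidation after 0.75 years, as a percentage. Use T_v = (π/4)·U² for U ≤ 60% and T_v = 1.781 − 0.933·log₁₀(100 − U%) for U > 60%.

U ≈ 44.1 %

Drainage path length: H_d = H = 5.6 m (single drainage).
T_v = c_v·t/H_d² = 6.4×0.75/5.6² = 0.15306.
T_v = 0.15306 corresponds to the U ≤ 60% branch:
U = √(4T_v/π) = 0.4415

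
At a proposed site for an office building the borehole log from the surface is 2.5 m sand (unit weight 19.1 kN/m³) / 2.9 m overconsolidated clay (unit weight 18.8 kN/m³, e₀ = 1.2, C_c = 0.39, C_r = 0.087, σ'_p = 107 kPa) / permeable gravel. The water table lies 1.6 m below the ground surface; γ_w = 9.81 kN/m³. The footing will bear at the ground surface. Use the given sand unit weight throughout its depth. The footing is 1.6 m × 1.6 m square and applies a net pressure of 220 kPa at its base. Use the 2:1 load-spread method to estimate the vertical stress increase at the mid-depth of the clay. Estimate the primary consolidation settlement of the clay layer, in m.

S_c ≈ 0.015 m

Mid-depth of clay below the ground surface: z = 2.5 + 2.9/2 = 3.95 m.
Total vertical stress at mid-clay: σ_v = 19.1×2.5 + 18.8×1.45 = 75.01 kPa.
Pore pressure: u = 9.81×(3.95 − 1.6) = 23.054 kPa.
Initial effective stress: σ'_0 = σ_v − u = 75.01 − 23.054 = 51.956 kPa.
Stress increase at mid-clay by the 2:1 spreading method:
Δσ = qBL/((B+z)(L+z)) = 220×1.6×1.6/((1.6+3.95)(1.6+3.95)) = 18.284 kPa
Final effective stress: σ'_f = 51.956 + 18.284 = 70.24 kPa.
σ'_f = 70.24 ≤ σ'_p = 107 kPa, so the clay remains overconsolidated and only the recompression index applies:
S_c = C_r·H/(1+e₀)·log₁₀(σ'_f/σ'_0) = 0.087×2.9/2.2×log₁₀(70.24/51.956)
    = 0.11468 × 0.13095 = 0.01502 m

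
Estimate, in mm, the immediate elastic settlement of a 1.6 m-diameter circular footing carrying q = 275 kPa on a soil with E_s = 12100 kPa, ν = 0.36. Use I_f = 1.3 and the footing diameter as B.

Immediate (elastic) settlement: S_e = q·B·(1−ν²)/E_s · I_f.
S_e = 275 × 1.6 × (1 − 0.36²) / 12100 × 1.3
    = 275 × 1.6 × 0.8704 / 12100 × 1.3
    = 0.04115 m = 41.15 mm

S_e ≈ 41.1 mm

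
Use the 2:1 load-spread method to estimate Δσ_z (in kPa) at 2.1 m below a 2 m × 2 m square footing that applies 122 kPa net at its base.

By the 2:1 method the load spreads at 1 horizontal : 2 vertical, so at depth z the loaded area has grown by z in each plan dimension:
Δσ = qBL/((B+z)(L+z)) = 122×2×2/((2+2.1)(2+2.1)) = 29.03 kPa

Δσ_z ≈ 29 kPa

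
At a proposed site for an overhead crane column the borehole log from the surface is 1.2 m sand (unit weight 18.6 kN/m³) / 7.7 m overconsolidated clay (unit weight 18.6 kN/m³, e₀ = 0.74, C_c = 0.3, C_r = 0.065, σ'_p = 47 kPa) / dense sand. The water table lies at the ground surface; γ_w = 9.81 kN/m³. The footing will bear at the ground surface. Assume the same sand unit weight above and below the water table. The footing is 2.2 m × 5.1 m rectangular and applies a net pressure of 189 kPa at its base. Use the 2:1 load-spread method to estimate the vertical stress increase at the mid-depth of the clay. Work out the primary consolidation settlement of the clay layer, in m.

Mid-depth of clay below the ground surface: z = 1.2 + 7.7/2 = 5.05 m.
Total vertical stress at mid-clay: σ_v = 18.6×1.2 + 18.6×3.85 = 93.93 kPa.
Pore pressure: u = 9.81×(5.05 − 0) = 49.541 kPa.
Initial effective stress: σ'_0 = σ_v − u = 93.93 − 49.541 = 44.389 kPa.
Stress increase at mid-clay by the 2:1 spreading method:
Δσ = qBL/((B+z)(L+z)) = 189×2.2×5.1/((2.2+5.05)(5.1+5.05)) = 28.817 kPa
Final effective stress: σ'_f = 44.389 + 28.817 = 73.206 kPa.
σ'_f = 73.206 > σ'_p = 47 kPa, so the stress path crosses the preconsolidation pressure — recompression up to σ'_p, then virgin compression beyond:
S_c = H/(1+e₀)·[C_r·log₁₀(σ'_p/σ'_0) + C_c·log₁₀(σ'_f/σ'_p)]
    = 7.7/1.74 × [0.065×log₁₀(47/44.389) + 0.3×log₁₀(73.206/47)]
    = 4.4253 × [0.0016135 + 0.057735] = 0.2626 m

S_c ≈ 0.263 m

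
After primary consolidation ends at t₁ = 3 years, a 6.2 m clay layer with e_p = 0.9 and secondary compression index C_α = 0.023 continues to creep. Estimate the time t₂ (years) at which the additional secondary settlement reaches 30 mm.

t₂ ≈ 7.53 years

S_s = C_α·H/(1+e_p)·log₁₀(t₂/t₁) ⇒ log₁₀(t₂/t₁) = S_s·(1+e_p)/(C_α·H).
log₁₀(t₂/t₁) = 0.03 × (1+0.9) / (0.023×6.2) = 0.3997
t₂ = t₁ × 10^0.3997 = 3 × 2.51 = 7.531 years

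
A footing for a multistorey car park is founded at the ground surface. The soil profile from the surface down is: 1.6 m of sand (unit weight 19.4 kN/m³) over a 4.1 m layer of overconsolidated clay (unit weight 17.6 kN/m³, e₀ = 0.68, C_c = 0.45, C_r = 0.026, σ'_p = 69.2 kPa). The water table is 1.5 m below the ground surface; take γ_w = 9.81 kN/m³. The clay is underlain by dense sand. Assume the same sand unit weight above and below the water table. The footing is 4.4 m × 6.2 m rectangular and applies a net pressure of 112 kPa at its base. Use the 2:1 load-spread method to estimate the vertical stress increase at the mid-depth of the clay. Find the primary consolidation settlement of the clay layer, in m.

S_c ≈ 0.107 m

Mid-depth of clay below the ground surface: z = 1.6 + 4.1/2 = 3.65 m.
Total vertical stress at mid-clay: σ_v = 19.4×1.6 + 17.6×2.05 = 67.12 kPa.
Pore pressure: u = 9.81×(3.65 − 1.5) = 21.091 kPa.
Initial effective stress: σ'_0 = σ_v − u = 67.12 − 21.091 = 46.029 kPa.
Stress increase at mid-clay by the 2:1 spreading method:
Δσ = qBL/((B+z)(L+z)) = 112×4.4×6.2/((4.4+3.65)(6.2+3.65)) = 38.533 kPa
Final effective stress: σ'_f = 46.029 + 38.533 = 84.562 kPa.
σ'_f = 84.562 > σ'_p = 69.2 kPa, so the stress path crosses the preconsolidation pressure — recompression up to σ'_p, then virgin compression beyond:
S_c = H/(1+e₀)·[C_r·log₁₀(σ'_p/σ'_0) + C_c·log₁₀(σ'_f/σ'_p)]
    = 4.1/1.68 × [0.026×log₁₀(69.2/46.029) + 0.45×log₁₀(84.562/69.2)]
    = 2.4405 × [0.0046039 + 0.039181] = 0.1069 m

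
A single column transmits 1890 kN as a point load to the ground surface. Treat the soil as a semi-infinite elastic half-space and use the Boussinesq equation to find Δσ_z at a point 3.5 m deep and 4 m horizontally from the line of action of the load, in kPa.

Boussinesq vertical stress below a point load on an elastic half-space:
Δσ_z = 3P/(2πz²) · [1 + (r/z)²]^(−5/2)
r/z = 4/3.5 = 1.1429; [1+(r/z)²]^(−5/2) = 0.12382.
Δσ_z = 3×1890/(2π×3.5²) × 0.12382 = 73.666 × 0.12382 = 9.121 kPa

Δσ_z ≈ 9.12 kPa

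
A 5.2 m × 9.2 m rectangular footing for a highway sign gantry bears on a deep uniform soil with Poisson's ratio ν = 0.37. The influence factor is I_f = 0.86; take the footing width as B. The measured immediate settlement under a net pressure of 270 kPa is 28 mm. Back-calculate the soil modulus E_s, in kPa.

S_e = q·B·(1−ν²)/E_s · I_f  ⇒  E_s = q·B·(1−ν²)·I_f / S_e.
E_s = 270 × 5.2 × 0.8631 × 0.86 / 0.028 = 37220 kPa

E_s ≈ 37200 kPa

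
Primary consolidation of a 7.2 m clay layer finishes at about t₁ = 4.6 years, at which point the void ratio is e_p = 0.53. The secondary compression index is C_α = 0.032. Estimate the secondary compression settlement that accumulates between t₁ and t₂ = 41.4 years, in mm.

S_s ≈ 144 mm

Secondary compression: S_s = C_α·H/(1+e_p)·log₁₀(t₂/t₁)
S_s = 0.032×7.2/(1+0.53)×log₁₀(41.4/4.6)
    = 0.1506 × 0.9542 = 0.1437 m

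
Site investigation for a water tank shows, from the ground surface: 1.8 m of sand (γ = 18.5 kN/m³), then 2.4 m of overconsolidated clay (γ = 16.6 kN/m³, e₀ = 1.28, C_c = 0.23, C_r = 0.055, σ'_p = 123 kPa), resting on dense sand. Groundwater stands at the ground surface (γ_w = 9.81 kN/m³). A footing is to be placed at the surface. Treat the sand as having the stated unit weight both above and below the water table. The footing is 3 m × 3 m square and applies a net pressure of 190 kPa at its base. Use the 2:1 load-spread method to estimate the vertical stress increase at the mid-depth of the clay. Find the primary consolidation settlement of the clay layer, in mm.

Mid-depth of clay below the ground surface: z = 1.8 + 2.4/2 = 3 m.
Total vertical stress at mid-clay: σ_v = 18.5×1.8 + 16.6×1.2 = 53.22 kPa.
Pore pressure: u = 9.81×(3 − 0) = 29.43 kPa.
Initial effective stress: σ'_0 = σ_v − u = 53.22 − 29.43 = 23.79 kPa.
Stress increase at mid-clay by the 2:1 spreading method:
Δσ = qBL/((B+z)(L+z)) = 190×3×3/((3+3)(3+3)) = 47.5 kPa
Final effective stress: σ'_f = 23.79 + 47.5 = 71.29 kPa.
σ'_f = 71.29 ≤ σ'_p = 123 kPa, so the clay remains overconsolidated and only the recompression index applies:
S_c = C_r·H/(1+e₀)·log₁₀(σ'_f/σ'_0) = 0.055×2.4/2.28×log₁₀(71.29/23.79)
    = 0.057893 × 0.47663 = 0.02759 m

S_c ≈ 27.6 mm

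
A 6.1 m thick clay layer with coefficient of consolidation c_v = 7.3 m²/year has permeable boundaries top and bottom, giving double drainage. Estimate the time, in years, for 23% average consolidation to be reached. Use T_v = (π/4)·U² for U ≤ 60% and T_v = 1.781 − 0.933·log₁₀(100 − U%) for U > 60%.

Drainage path length: H_d = H/2 = 3.05 m (double drainage).
U ≤ 60%: T_v = (π/4)·U² = (π/4)×0.23² = 0.041548.
t = T_v·H_d²/c_v = 0.041548×3.05²/7.3 = 0.05295 years.

t ≈ 0.0529 years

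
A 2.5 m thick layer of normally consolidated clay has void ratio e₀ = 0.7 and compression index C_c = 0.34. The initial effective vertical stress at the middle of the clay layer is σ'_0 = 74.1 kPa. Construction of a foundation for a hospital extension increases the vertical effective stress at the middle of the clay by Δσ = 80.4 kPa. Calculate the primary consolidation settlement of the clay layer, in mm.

Final effective stress: σ'_f = σ'_0 + Δσ = 74.1 + 80.4 = 154.5 kPa.
Normally consolidated clay, so the full stress increment lies on the virgin compression line:
S_c = C_c·H/(1+e₀)·log₁₀(σ'_f/σ'_0) = 0.34×2.5/(1+0.7)×log₁₀(154.5/74.1)
    = 0.5 × 0.31911 = 0.1596 m

S_c ≈ 160 mm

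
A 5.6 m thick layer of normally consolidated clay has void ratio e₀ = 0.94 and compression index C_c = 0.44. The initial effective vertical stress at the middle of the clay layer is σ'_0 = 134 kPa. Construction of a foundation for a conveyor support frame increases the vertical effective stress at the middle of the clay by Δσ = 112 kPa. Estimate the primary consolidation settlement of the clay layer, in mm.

Final effective stress: σ'_f = σ'_0 + Δσ = 134 + 112 = 246 kPa.
Normally consolidated clay, so the full stress increment lies on the virgin compression line:
S_c = C_c·H/(1+e₀)·log₁₀(σ'_f/σ'_0) = 0.44×5.6/(1+0.94)×log₁₀(246/134)
    = 1.2701 × 0.26383 = 0.3351 m

S_c ≈ 335 mm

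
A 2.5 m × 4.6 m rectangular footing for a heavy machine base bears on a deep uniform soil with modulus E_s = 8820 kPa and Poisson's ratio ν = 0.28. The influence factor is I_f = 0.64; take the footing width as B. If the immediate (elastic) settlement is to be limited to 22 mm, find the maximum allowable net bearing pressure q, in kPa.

S_e = q·B·(1−ν²)/E_s · I_f  ⇒  q = S_e·E_s / (B·(1−ν²)·I_f).
q = 0.022 × 8820 / (2.5 × 0.9216 × 0.64) = 131.6 kPa

q ≈ 132 kPa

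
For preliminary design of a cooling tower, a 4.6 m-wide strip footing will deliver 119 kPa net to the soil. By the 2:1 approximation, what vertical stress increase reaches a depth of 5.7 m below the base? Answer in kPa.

By the 2:1 method the load spreads at 1 horizontal : 2 vertical, so at depth z the loaded area has grown by z in each plan dimension:
Δσ = qB/(B+z) = 119×4.6/(4.6+5.7) = 53.146 kPa

Δσ_z ≈ 53.1 kPa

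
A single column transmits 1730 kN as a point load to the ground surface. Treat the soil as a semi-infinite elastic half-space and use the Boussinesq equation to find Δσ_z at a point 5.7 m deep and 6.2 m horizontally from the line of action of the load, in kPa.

Δσ_z ≈ 3.61 kPa

Boussinesq vertical stress below a point load on an elastic half-space:
Δσ_z = 3P/(2πz²) · [1 + (r/z)²]^(−5/2)
r/z = 6.2/5.7 = 1.0877; [1+(r/z)²]^(−5/2) = 0.142.
Δσ_z = 3×1730/(2π×5.7²) × 0.142 = 25.424 × 0.142 = 3.61 kPa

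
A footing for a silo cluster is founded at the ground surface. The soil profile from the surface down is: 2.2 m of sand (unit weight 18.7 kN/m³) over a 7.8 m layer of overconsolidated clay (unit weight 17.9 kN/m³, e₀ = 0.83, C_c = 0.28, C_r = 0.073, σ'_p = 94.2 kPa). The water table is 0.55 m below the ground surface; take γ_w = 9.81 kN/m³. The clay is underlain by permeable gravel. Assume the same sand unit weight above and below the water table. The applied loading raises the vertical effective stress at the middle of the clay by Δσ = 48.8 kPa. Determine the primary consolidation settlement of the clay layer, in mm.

Mid-depth of clay below the ground surface: z = 2.2 + 7.8/2 = 6.1 m.
Total vertical stress at mid-clay: σ_v = 18.7×2.2 + 17.9×3.9 = 110.95 kPa.
Pore pressure: u = 9.81×(6.1 − 0.55) = 54.446 kPa.
Initial effective stress: σ'_0 = σ_v − u = 110.95 − 54.446 = 56.504 kPa.
Final effective stress: σ'_f = 56.504 + 48.8 = 105.3 kPa.
σ'_f = 105.3 > σ'_p = 94.2 kPa, so the stress path crosses the preconsolidation pressure — recompression up to σ'_p, then virgin compression beyond:
S_c = H/(1+e₀)·[C_r·log₁₀(σ'_p/σ'_0) + C_c·log₁₀(σ'_f/σ'_p)]
    = 7.8/1.83 × [0.073×log₁₀(94.2/56.504) + 0.28×log₁₀(105.3/94.2)]
    = 4.2623 × [0.016204 + 0.013546] = 0.1268 m

S_c ≈ 127 mm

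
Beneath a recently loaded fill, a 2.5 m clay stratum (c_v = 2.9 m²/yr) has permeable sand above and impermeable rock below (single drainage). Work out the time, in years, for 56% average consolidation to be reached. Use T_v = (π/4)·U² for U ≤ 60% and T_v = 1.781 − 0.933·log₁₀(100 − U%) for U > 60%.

t ≈ 0.531 years

Drainage path length: H_d = H = 2.5 m (single drainage).
U ≤ 60%: T_v = (π/4)·U² = (π/4)×0.56² = 0.2463.
t = T_v·H_d²/c_v = 0.2463×2.5²/2.9 = 0.5308 years.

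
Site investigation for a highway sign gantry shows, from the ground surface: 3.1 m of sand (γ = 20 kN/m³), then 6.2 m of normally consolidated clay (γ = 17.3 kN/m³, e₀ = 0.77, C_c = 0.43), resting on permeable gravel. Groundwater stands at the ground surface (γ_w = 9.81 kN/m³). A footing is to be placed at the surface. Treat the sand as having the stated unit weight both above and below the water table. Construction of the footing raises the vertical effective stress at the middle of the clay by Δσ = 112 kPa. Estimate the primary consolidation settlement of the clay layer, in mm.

Mid-depth of clay below the ground surface: z = 3.1 + 6.2/2 = 6.2 m.
Total vertical stress at mid-clay: σ_v = 20×3.1 + 17.3×3.1 = 115.63 kPa.
Pore pressure: u = 9.81×(6.2 − 0) = 60.822 kPa.
Initial effective stress: σ'_0 = σ_v − u = 115.63 − 60.822 = 54.808 kPa.
Final effective stress: σ'_f = σ'_0 + Δσ = 54.808 + 112 = 166.81 kPa.
Normally consolidated clay, so the full stress increment lies on the virgin compression line:
S_c = C_c·H/(1+e₀)·log₁₀(σ'_f/σ'_0) = 0.43×6.2/(1+0.77)×log₁₀(166.81/54.808)
    = 1.5062 × 0.48338 = 0.7281 m

S_c ≈ 728 mm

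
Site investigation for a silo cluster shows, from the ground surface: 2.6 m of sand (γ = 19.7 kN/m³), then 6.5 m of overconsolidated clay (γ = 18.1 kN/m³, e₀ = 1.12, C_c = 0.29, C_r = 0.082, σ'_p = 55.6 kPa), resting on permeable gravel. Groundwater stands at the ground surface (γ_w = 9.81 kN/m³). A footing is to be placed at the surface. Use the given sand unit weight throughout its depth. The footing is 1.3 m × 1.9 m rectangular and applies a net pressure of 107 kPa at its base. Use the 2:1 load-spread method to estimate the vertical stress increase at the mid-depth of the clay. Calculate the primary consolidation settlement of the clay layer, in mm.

S_c ≈ 18.4 mm

Mid-depth of clay below the ground surface: z = 2.6 + 6.5/2 = 5.85 m.
Total vertical stress at mid-clay: σ_v = 19.7×2.6 + 18.1×3.25 = 110.05 kPa.
Pore pressure: u = 9.81×(5.85 − 0) = 57.389 kPa.
Initial effective stress: σ'_0 = σ_v − u = 110.05 − 57.389 = 52.661 kPa.
Stress increase at mid-clay by the 2:1 spreading method:
Δσ = qBL/((B+z)(L+z)) = 107×1.3×1.9/((1.3+5.85)(1.9+5.85)) = 4.7695 kPa
Final effective stress: σ'_f = 52.661 + 4.7695 = 57.431 kPa.
σ'_f = 57.431 > σ'_p = 55.6 kPa, so the stress path crosses the preconsolidation pressure — recompression up to σ'_p, then virgin compression beyond:
S_c = H/(1+e₀)·[C_r·log₁₀(σ'_p/σ'_0) + C_c·log₁₀(σ'_f/σ'_p)]
    = 6.5/2.12 × [0.082×log₁₀(55.6/52.661) + 0.29×log₁₀(57.431/55.6)]
    = 3.066 × [0.001934 + 0.0040808] = 0.01844 m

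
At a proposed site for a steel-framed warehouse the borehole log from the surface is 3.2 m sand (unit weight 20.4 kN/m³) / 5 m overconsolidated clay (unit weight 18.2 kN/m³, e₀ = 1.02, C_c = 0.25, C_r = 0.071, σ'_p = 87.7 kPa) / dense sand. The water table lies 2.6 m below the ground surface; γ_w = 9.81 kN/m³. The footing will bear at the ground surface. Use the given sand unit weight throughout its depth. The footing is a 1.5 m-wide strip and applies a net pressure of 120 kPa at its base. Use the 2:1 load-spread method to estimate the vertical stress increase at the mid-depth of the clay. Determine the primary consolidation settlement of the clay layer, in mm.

Mid-depth of clay below the ground surface: z = 3.2 + 5/2 = 5.7 m.
Total vertical stress at mid-clay: σ_v = 20.4×3.2 + 18.2×2.5 = 110.78 kPa.
Pore pressure: u = 9.81×(5.7 − 2.6) = 30.411 kPa.
Initial effective stress: σ'_0 = σ_v − u = 110.78 − 30.411 = 80.369 kPa.
Stress increase at mid-clay by the 2:1 spreading method:
Δσ = qB/(B+z) = 120×1.5/(1.5+5.7) = 25 kPa
Final effective stress: σ'_f = 80.369 + 25 = 105.37 kPa.
σ'_f = 105.37 > σ'_p = 87.7 kPa, so the stress path crosses the preconsolidation pressure — recompression up to σ'_p, then virgin compression beyond:
S_c = H/(1+e₀)·[C_r·log₁₀(σ'_p/σ'_0) + C_c·log₁₀(σ'_f/σ'_p)]
    = 5/2.02 × [0.071×log₁₀(87.7/80.369) + 0.25×log₁₀(105.37/87.7)]
    = 2.4752 × [0.0026917 + 0.019929] = 0.05599 m

S_c ≈ 56 mm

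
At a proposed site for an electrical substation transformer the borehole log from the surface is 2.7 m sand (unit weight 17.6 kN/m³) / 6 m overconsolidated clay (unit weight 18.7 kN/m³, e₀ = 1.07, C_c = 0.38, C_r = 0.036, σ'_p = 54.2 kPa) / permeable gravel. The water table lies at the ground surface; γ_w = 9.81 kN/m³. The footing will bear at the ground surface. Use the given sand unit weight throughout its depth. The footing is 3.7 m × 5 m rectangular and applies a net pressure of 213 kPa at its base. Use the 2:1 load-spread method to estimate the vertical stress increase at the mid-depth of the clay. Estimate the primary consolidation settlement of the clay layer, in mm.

Mid-depth of clay below the ground surface: z = 2.7 + 6/2 = 5.7 m.
Total vertical stress at mid-clay: σ_v = 17.6×2.7 + 18.7×3 = 103.62 kPa.
Pore pressure: u = 9.81×(5.7 − 0) = 55.917 kPa.
Initial effective stress: σ'_0 = σ_v − u = 103.62 − 55.917 = 47.703 kPa.
Stress increase at mid-clay by the 2:1 spreading method:
Δσ = qBL/((B+z)(L+z)) = 213×3.7×5/((3.7+5.7)(5+5.7)) = 39.178 kPa
Final effective stress: σ'_f = 47.703 + 39.178 = 86.881 kPa.
σ'_f = 86.881 > σ'_p = 54.2 kPa, so the stress path crosses the preconsolidation pressure — recompression up to σ'_p, then virgin compression beyond:
S_c = H/(1+e₀)·[C_r·log₁₀(σ'_p/σ'_0) + C_c·log₁₀(σ'_f/σ'_p)]
    = 6/2.07 × [0.036×log₁₀(54.2/47.703) + 0.38×log₁₀(86.881/54.2)]
    = 2.8986 × [0.0019963 + 0.077872] = 0.2315 m

S_c ≈ 232 mm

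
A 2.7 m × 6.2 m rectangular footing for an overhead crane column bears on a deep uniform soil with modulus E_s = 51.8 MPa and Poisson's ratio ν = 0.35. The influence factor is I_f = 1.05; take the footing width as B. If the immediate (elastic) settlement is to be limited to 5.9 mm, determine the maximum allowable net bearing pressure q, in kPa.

E_s = 51.8 MPa = 51800 kPa.
S_e = q·B·(1−ν²)/E_s · I_f  ⇒  q = S_e·E_s / (B·(1−ν²)·I_f).
q = 0.0059 × 51800 / (2.7 × 0.8775 × 1.05) = 122.9 kPa

q ≈ 123 kPa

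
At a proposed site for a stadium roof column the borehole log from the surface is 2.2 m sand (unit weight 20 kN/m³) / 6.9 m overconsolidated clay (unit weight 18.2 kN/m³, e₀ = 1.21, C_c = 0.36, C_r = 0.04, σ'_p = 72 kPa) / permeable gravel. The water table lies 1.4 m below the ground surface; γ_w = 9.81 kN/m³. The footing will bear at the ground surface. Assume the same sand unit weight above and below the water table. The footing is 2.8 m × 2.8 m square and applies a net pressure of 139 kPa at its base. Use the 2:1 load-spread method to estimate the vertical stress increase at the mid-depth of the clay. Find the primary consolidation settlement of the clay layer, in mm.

Mid-depth of clay below the ground surface: z = 2.2 + 6.9/2 = 5.65 m.
Total vertical stress at mid-clay: σ_v = 20×2.2 + 18.2×3.45 = 106.79 kPa.
Pore pressure: u = 9.81×(5.65 − 1.4) = 41.693 kPa.
Initial effective stress: σ'_0 = σ_v − u = 106.79 − 41.693 = 65.097 kPa.
Stress increase at mid-clay by the 2:1 spreading method:
Δσ = qBL/((B+z)(L+z)) = 139×2.8×2.8/((2.8+5.65)(2.8+5.65)) = 15.262 kPa
Final effective stress: σ'_f = 65.097 + 15.262 = 80.359 kPa.
σ'_f = 80.359 > σ'_p = 72 kPa, so the stress path crosses the preconsolidation pressure — recompression up to σ'_p, then virgin compression beyond:
S_c = H/(1+e₀)·[C_r·log₁₀(σ'_p/σ'_0) + C_c·log₁₀(σ'_f/σ'_p)]
    = 6.9/2.21 × [0.04×log₁₀(72/65.097) + 0.36×log₁₀(80.359/72)]
    = 3.1222 × [0.0017509 + 0.017173] = 0.05908 m

S_c ≈ 59.1 mm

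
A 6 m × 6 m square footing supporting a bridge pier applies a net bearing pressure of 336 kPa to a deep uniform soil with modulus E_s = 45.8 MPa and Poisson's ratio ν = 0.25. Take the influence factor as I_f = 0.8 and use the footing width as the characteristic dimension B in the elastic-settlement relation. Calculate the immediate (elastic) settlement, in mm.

Immediate (elastic) settlement: S_e = q·B·(1−ν²)/E_s · I_f.
E_s = 45.8 MPa = 45800 kPa.
S_e = 336 × 6 × (1 − 0.25²) / 45800 × 0.8
    = 336 × 6 × 0.9375 / 45800 × 0.8
    = 0.03301 m = 33.01 mm

S_e ≈ 33 mm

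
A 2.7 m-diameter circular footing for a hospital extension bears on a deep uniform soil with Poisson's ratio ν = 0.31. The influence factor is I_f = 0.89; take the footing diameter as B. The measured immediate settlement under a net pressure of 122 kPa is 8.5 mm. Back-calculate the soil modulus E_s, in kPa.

E_s ≈ 31200 kPa

S_e = q·B·(1−ν²)/E_s · I_f  ⇒  E_s = q·B·(1−ν²)·I_f / S_e.
E_s = 122 × 2.7 × 0.9039 × 0.89 / 0.0085 = 31180 kPa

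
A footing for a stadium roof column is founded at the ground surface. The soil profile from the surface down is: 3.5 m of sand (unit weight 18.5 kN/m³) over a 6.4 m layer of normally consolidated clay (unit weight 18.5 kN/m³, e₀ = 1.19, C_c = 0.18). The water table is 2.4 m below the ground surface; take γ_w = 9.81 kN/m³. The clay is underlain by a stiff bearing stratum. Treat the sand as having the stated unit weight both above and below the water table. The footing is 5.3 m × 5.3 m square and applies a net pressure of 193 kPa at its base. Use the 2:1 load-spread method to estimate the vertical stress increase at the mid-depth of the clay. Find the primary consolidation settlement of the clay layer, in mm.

Mid-depth of clay below the ground surface: z = 3.5 + 6.4/2 = 6.7 m.
Total vertical stress at mid-clay: σ_v = 18.5×3.5 + 18.5×3.2 = 123.95 kPa.
Pore pressure: u = 9.81×(6.7 − 2.4) = 42.183 kPa.
Initial effective stress: σ'_0 = σ_v − u = 123.95 − 42.183 = 81.767 kPa.
Stress increase at mid-clay by the 2:1 spreading method:
Δσ = qBL/((B+z)(L+z)) = 193×5.3×5.3/((5.3+6.7)(5.3+6.7)) = 37.648 kPa
Final effective stress: σ'_f = σ'_0 + Δσ = 81.767 + 37.648 = 119.41 kPa.
Normally consolidated clay, so the full stress increment lies on the virgin compression line:
S_c = C_c·H/(1+e₀)·log₁₀(σ'_f/σ'_0) = 0.18×6.4/(1+1.19)×log₁₀(119.41/81.767)
    = 0.52603 × 0.16446 = 0.08651 m

S_c ≈ 86.5 mm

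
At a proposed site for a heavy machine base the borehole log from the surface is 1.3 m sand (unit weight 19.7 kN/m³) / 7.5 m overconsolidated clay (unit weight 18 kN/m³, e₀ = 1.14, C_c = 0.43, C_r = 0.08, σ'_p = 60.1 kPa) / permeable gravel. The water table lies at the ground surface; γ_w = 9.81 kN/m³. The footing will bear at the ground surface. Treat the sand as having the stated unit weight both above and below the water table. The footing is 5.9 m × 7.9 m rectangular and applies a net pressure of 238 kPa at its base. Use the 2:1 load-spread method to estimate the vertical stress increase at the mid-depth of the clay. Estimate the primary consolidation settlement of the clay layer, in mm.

Mid-depth of clay below the ground surface: z = 1.3 + 7.5/2 = 5.05 m.
Total vertical stress at mid-clay: σ_v = 19.7×1.3 + 18×3.75 = 93.11 kPa.
Pore pressure: u = 9.81×(5.05 − 0) = 49.541 kPa.
Initial effective stress: σ'_0 = σ_v − u = 93.11 − 49.541 = 43.569 kPa.
Stress increase at mid-clay by the 2:1 spreading method:
Δσ = qBL/((B+z)(L+z)) = 238×5.9×7.9/((5.9+5.05)(7.9+5.05)) = 78.23 kPa
Final effective stress: σ'_f = 43.569 + 78.23 = 121.8 kPa.
σ'_f = 121.8 > σ'_p = 60.1 kPa, so the stress path crosses the preconsolidation pressure — recompression up to σ'_p, then virgin compression beyond:
S_c = H/(1+e₀)·[C_r·log₁₀(σ'_p/σ'_0) + C_c·log₁₀(σ'_f/σ'_p)]
    = 7.5/2.14 × [0.08×log₁₀(60.1/43.569) + 0.43×log₁₀(121.8/60.1)]
    = 3.5047 × [0.011176 + 0.13191] = 0.5015 m

S_c ≈ 501 mm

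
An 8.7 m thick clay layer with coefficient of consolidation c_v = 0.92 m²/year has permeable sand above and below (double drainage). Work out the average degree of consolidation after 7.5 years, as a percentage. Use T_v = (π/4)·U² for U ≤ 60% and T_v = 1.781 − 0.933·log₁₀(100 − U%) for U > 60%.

U ≈ 67 %

Drainage path length: H_d = H/2 = 4.35 m (double drainage).
T_v = c_v·t/H_d² = 0.92×7.5/4.35² = 0.36465.
T_v = 0.36465 corresponds to the U > 60% branch:
U = 1 − 10^((1.781 − T_v)/0.933)/100 = 0.6703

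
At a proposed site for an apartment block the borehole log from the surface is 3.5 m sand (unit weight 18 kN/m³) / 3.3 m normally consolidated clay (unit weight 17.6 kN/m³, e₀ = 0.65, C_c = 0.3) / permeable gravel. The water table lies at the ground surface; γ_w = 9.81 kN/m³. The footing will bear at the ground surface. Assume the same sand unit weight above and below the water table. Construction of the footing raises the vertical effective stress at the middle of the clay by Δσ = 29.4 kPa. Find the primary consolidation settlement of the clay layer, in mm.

Mid-depth of clay below the ground surface: z = 3.5 + 3.3/2 = 5.15 m.
Total vertical stress at mid-clay: σ_v = 18×3.5 + 17.6×1.65 = 92.04 kPa.
Pore pressure: u = 9.81×(5.15 − 0) = 50.522 kPa.
Initial effective stress: σ'_0 = σ_v − u = 92.04 − 50.522 = 41.518 kPa.
Final effective stress: σ'_f = σ'_0 + Δσ = 41.518 + 29.4 = 70.918 kPa.
Normally consolidated clay, so the full stress increment lies on the virgin compression line:
S_c = C_c·H/(1+e₀)·log₁₀(σ'_f/σ'_0) = 0.3×3.3/(1+0.65)×log₁₀(70.918/41.518)
    = 0.6 × 0.23252 = 0.1395 m

S_c ≈ 140 mm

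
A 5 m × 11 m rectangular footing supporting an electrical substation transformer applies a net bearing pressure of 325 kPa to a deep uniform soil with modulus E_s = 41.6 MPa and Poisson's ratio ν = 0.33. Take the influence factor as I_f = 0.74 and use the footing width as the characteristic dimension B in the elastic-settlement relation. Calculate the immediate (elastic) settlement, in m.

S_e ≈ 0.0258 m

Immediate (elastic) settlement: S_e = q·B·(1−ν²)/E_s · I_f.
E_s = 41.6 MPa = 41600 kPa.
S_e = 325 × 5 × (1 − 0.33²) / 41600 × 0.74
    = 325 × 5 × 0.8911 / 41600 × 0.74
    = 0.02576 m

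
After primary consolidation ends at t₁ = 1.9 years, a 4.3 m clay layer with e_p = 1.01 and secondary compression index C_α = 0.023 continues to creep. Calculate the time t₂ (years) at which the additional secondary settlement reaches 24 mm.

t₂ ≈ 5.84 years

S_s = C_α·H/(1+e_p)·log₁₀(t₂/t₁) ⇒ log₁₀(t₂/t₁) = S_s·(1+e_p)/(C_α·H).
log₁₀(t₂/t₁) = 0.024 × (1+1.01) / (0.023×4.3) = 0.4878
t₂ = t₁ × 10^0.4878 = 1.9 × 3.074 = 5.841 years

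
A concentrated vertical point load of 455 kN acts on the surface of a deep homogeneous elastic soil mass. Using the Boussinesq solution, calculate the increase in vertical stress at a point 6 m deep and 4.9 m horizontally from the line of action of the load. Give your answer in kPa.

Δσ_z ≈ 1.68 kPa

Boussinesq vertical stress below a point load on an elastic half-space:
Δσ_z = 3P/(2πz²) · [1 + (r/z)²]^(−5/2)
r/z = 4.9/6 = 0.81667; [1+(r/z)²]^(−5/2) = 0.27874.
Δσ_z = 3×455/(2π×6²) × 0.27874 = 6.0346 × 0.27874 = 1.682 kPa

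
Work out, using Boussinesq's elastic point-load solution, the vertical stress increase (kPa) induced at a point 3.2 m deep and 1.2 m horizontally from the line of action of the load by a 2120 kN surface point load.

Boussinesq vertical stress below a point load on an elastic half-space:
Δσ_z = 3P/(2πz²) · [1 + (r/z)²]^(−5/2)
r/z = 1.2/3.2 = 0.375; [1+(r/z)²]^(−5/2) = 0.71969.
Δσ_z = 3×2120/(2π×3.2²) × 0.71969 = 98.85 × 0.71969 = 71.14 kPa

Δσ_z ≈ 71.1 kPa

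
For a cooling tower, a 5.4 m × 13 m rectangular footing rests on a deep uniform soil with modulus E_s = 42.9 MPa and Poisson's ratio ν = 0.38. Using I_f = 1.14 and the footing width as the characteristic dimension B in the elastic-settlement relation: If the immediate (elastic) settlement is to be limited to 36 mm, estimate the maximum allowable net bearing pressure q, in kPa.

E_s = 42.9 MPa = 42900 kPa.
S_e = q·B·(1−ν²)/E_s · I_f  ⇒  q = S_e·E_s / (B·(1−ν²)·I_f).
q = 0.036 × 42900 / (5.4 × 0.8556 × 1.14) = 293.2 kPa

q ≈ 293 kPa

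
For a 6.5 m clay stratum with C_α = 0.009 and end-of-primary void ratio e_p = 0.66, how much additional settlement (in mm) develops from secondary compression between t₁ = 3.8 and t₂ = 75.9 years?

S_s ≈ 45.8 mm

Secondary compression: S_s = C_α·H/(1+e_p)·log₁₀(t₂/t₁)
S_s = 0.009×6.5/(1+0.66)×log₁₀(75.9/3.8)
    = 0.03524 × 1.3 = 0.04583 m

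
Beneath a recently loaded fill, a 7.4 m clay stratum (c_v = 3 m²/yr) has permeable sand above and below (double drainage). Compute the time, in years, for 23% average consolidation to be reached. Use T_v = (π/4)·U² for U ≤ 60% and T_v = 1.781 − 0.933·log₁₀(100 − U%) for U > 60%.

Drainage path length: H_d = H/2 = 3.7 m (double drainage).
U ≤ 60%: T_v = (π/4)·U² = (π/4)×0.23² = 0.041548.
t = T_v·H_d²/c_v = 0.041548×3.7²/3 = 0.1896 years.

t ≈ 0.19 years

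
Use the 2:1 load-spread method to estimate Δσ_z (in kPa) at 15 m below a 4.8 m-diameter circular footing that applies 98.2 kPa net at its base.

By the 2:1 method the load spreads at 1 horizontal : 2 vertical, so at depth z the loaded area has grown by z in each plan dimension:
Δσ ≈ qD²/(D+z)² = 98.2×4.8²/(4.8+15)² = 5.7712 kPa

Δσ_z ≈ 5.77 kPa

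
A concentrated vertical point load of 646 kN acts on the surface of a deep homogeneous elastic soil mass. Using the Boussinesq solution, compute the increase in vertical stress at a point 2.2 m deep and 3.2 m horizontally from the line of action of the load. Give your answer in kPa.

Δσ_z ≈ 3.72 kPa

Boussinesq vertical stress below a point load on an elastic half-space:
Δσ_z = 3P/(2πz²) · [1 + (r/z)²]^(−5/2)
r/z = 3.2/2.2 = 1.4545; [1+(r/z)²]^(−5/2) = 0.058359.
Δσ_z = 3×646/(2π×2.2²) × 0.058359 = 63.728 × 0.058359 = 3.719 kPa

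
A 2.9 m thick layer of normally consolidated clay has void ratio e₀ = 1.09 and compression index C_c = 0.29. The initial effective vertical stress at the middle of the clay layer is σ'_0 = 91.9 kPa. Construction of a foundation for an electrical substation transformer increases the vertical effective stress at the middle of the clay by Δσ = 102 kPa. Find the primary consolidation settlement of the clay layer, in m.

S_c ≈ 0.13 m

Final effective stress: σ'_f = σ'_0 + Δσ = 91.9 + 102 = 193.9 kPa.
Normally consolidated clay, so the full stress increment lies on the virgin compression line:
S_c = C_c·H/(1+e₀)·log₁₀(σ'_f/σ'_0) = 0.29×2.9/(1+1.09)×log₁₀(193.9/91.9)
    = 0.40239 × 0.32426 = 0.1305 m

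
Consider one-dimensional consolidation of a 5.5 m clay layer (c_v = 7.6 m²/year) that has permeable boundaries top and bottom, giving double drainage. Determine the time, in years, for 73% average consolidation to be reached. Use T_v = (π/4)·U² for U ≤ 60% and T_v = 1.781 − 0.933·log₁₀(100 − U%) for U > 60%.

t ≈ 0.443 years

Drainage path length: H_d = H/2 = 2.75 m (double drainage).
U > 60%: T_v = 1.781 − 0.933·log₁₀(100 − 73) = 0.44554.
t = T_v·H_d²/c_v = 0.44554×2.75²/7.6 = 0.4433 years.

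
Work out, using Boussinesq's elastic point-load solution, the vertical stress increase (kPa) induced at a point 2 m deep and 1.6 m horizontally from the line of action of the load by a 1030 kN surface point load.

Boussinesq vertical stress below a point load on an elastic half-space:
Δσ_z = 3P/(2πz²) · [1 + (r/z)²]^(−5/2)
r/z = 1.6/2 = 0.8; [1+(r/z)²]^(−5/2) = 0.29033.
Δσ_z = 3×1030/(2π×2²) × 0.29033 = 122.95 × 0.29033 = 35.7 kPa

Δσ_z ≈ 35.7 kPa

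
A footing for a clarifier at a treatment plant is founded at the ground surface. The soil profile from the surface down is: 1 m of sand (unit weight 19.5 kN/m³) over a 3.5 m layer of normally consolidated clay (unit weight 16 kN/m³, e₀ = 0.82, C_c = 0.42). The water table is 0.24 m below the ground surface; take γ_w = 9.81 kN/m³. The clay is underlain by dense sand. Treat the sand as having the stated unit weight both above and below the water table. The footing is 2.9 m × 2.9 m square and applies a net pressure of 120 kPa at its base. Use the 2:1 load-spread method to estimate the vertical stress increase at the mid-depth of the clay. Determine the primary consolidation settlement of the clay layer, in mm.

Mid-depth of clay below the ground surface: z = 1 + 3.5/2 = 2.75 m.
Total vertical stress at mid-clay: σ_v = 19.5×1 + 16×1.75 = 47.5 kPa.
Pore pressure: u = 9.81×(2.75 − 0.24) = 24.623 kPa.
Initial effective stress: σ'_0 = σ_v − u = 47.5 − 24.623 = 22.877 kPa.
Stress increase at mid-clay by the 2:1 spreading method:
Δσ = qBL/((B+z)(L+z)) = 120×2.9×2.9/((2.9+2.75)(2.9+2.75)) = 31.614 kPa
Final effective stress: σ'_f = σ'_0 + Δσ = 22.877 + 31.614 = 54.491 kPa.
Normally consolidated clay, so the full stress increment lies on the virgin compression line:
S_c = C_c·H/(1+e₀)·log₁₀(σ'_f/σ'_0) = 0.42×3.5/(1+0.82)×log₁₀(54.491/22.877)
    = 0.80769 × 0.37693 = 0.3044 m

S_c ≈ 304 mm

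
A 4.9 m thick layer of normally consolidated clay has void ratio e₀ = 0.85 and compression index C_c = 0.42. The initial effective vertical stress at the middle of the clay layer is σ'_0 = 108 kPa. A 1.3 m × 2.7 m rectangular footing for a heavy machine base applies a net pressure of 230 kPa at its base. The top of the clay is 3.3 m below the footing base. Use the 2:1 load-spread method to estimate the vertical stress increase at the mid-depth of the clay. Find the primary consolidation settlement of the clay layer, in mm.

Mid-depth of clay below the footing base: z = 3.3 + 4.9/2 = 5.75 m.
Stress increase at mid-clay by the 2:1 spreading method:
Δσ = qBL/((B+z)(L+z)) = 230×1.3×2.7/((1.3+5.75)(2.7+5.75)) = 13.552 kPa
Final effective stress: σ'_f = σ'_0 + Δσ = 108 + 13.552 = 121.55 kPa.
Normally consolidated clay, so the full stress increment lies on the virgin compression line:
S_c = C_c·H/(1+e₀)·log₁₀(σ'_f/σ'_0) = 0.42×4.9/(1+0.85)×log₁₀(121.55/108)
    = 1.1124 × 0.051331 = 0.0571 m

S_c ≈ 57.1 mm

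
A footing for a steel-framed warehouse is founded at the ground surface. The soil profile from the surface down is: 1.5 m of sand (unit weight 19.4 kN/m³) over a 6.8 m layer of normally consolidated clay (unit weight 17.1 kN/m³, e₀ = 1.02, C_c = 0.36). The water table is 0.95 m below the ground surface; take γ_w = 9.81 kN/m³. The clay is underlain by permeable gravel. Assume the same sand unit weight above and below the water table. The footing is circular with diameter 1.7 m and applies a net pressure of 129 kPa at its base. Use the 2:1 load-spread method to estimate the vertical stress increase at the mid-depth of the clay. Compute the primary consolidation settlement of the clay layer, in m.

S_c ≈ 0.0856 m

Mid-depth of clay below the ground surface: z = 1.5 + 6.8/2 = 4.9 m.
Total vertical stress at mid-clay: σ_v = 19.4×1.5 + 17.1×3.4 = 87.24 kPa.
Pore pressure: u = 9.81×(4.9 − 0.95) = 38.75 kPa.
Initial effective stress: σ'_0 = σ_v − u = 87.24 − 38.75 = 48.49 kPa.
Stress increase at mid-clay by the 2:1 spreading method:
Δσ ≈ qD²/(D+z)² = 129×1.7²/(1.7+4.9)² = 8.5585 kPa
Final effective stress: σ'_f = σ'_0 + Δσ = 48.49 + 8.5585 = 57.049 kPa.
Normally consolidated clay, so the full stress increment lies on the virgin compression line:
S_c = C_c·H/(1+e₀)·log₁₀(σ'_f/σ'_0) = 0.36×6.8/(1+1.02)×log₁₀(57.049/48.49)
    = 1.2119 × 0.070596 = 0.08556 m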